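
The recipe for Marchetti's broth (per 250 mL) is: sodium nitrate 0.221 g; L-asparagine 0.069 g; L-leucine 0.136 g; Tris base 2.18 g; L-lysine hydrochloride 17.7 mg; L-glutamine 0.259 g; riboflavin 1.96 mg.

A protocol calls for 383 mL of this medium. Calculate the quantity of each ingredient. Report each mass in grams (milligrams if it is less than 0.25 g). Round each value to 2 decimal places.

Scale factor = 383 mL / 250 mL = 1.532.
sodium nitrate: 0.221 g × (383 mL / 250 mL) = 0.34 g
L-asparagine: 0.069 g × (383 mL / 250 mL) = 0.105708 g = 105.71 mg
L-leucine: 0.136 g × (383 mL / 250 mL) = 0.208352 g = 208.35 mg
Tris base: 2.18 g × (383 mL / 250 mL) = 3.34 g
L-lysine hydrochloride: 17.7 mg × (383 mL / 250 mL) = 27.12 mg
L-glutamine: 0.259 g × (383 mL / 250 mL) = 0.40 g
riboflavin: 1.96 mg × (383 mL / 250 mL) = 3.00 mg

sodium nitrate 0.34 g; L-asparagine 105.71 mg; L-leucine 208.35 mg; Tris base 3.34 g; L-lysine hydrochloride 27.12 mg; L-glutamine 0.40 g; riboflavin 3.00 mg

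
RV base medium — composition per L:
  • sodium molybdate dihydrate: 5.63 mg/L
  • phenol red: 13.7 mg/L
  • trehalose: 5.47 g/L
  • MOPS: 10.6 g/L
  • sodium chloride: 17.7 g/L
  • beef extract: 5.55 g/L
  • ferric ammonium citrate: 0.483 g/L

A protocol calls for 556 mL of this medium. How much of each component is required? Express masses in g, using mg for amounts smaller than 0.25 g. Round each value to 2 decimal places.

Working volume: 556 mL = 0.556 L.
sodium molybdate dihydrate: 5.63 mg/L × 0.556 L = 3.13 mg
phenol red: 13.7 mg/L × 0.556 L = 7.62 mg
trehalose: 5.47 g/L × 0.556 L = 3.04 g
MOPS: 10.6 g/L × 0.556 L = 5.89 g
sodium chloride: 17.7 g/L × 0.556 L = 9.84 g
beef extract: 5.55 g/L × 0.556 L = 3.09 g
ferric ammonium citrate: 0.483 g/L × 0.556 L = 0.27 g

sodium molybdate dihydrate 3.13 mg; phenol red 7.62 mg; trehalose 3.04 g; MOPS 5.89 g; sodium chloride 9.84 g; beef extract 3.09 g; ferric ammonium citrate 0.27 g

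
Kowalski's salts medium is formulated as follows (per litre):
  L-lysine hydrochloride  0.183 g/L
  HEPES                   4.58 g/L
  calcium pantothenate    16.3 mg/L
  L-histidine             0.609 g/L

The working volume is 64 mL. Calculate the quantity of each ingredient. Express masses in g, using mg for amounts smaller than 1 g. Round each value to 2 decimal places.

Target volume = 64 mL = 0.064 L.
L-lysine hydrochloride: 0.183 g/L × 0.064 L = 0.011712 g = 11.71 mg
HEPES: 4.58 g/L × 0.064 L = 0.29312 g = 293.12 mg
calcium pantothenate: 16.3 mg/L × 0.064 L = 1.04 mg
L-histidine: 0.609 g/L × 0.064 L = 0.038976 g = 38.98 mg

L-lysine hydrochloride 11.71 mg; HEPES 293.12 mg; calcium pantothenate 1.04 mg; L-histidine 38.98 mg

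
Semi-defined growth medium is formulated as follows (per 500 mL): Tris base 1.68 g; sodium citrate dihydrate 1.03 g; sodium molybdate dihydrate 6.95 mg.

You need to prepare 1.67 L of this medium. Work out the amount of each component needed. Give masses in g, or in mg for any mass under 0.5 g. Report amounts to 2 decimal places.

Scale factor = 1670 mL / 500 mL = 3.34.
Tris base: 1.68 g × (1670 mL / 500 mL) = 5.61 g
sodium citrate dihydrate: 1.03 g × (1670 mL / 500 mL) = 3.44 g
sodium molybdate dihydrate: 6.95 mg × (1670 mL / 500 mL) = 23.21 mg

Tris base 5.61 g; sodium citrate dihydrate 3.44 g; sodium molybdate dihydrate 23.21 mg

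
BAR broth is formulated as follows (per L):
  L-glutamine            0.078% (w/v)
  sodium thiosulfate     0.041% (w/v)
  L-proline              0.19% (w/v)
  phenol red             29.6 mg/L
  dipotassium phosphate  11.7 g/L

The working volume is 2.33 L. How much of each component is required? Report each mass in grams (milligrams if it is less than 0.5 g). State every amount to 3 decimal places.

L-glutamine 1.817 g; sodium thiosulfate 0.955 g; L-proline 4.427 g; phenol red 68.968 mg; dipotassium phosphate 27.261 g

Working volume: 2.33 L.
L-glutamine: 0.078 g per 100 mL × 2330 mL ÷ 100 = 1.817 g
sodium thiosulfate: 0.041% w/v = 0.41 g/L → 0.41 × 2.33 L = 0.955 g
L-proline: 0.19% w/v = 1.9 g/L → 1.9 × 2.33 L = 4.427 g
phenol red: 29.6 mg/L × 2.33 L = 68.968 mg
dipotassium phosphate: 11.7 g/L × 2.33 L = 27.261 g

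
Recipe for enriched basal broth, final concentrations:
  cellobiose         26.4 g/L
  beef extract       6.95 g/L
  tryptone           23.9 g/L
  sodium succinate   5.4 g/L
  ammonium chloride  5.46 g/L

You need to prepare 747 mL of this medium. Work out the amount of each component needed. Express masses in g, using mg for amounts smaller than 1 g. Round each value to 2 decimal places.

Scale factor relative to 1 L: 0.747.
cellobiose: 26.4 g/L × 0.747 L = 19.72 g
beef extract: 6.95 g/L × 0.747 L = 5.19 g
tryptone: 23.9 g/L × 0.747 L = 17.85 g
sodium succinate: 5.4 g/L × 0.747 L = 4.03 g
ammonium chloride: 5.46 g/L × 0.747 L = 4.08 g

cellobiose 19.72 g; beef extract 5.19 g; tryptone 17.85 g; sodium succinate 4.03 g; ammonium chloride 4.08 g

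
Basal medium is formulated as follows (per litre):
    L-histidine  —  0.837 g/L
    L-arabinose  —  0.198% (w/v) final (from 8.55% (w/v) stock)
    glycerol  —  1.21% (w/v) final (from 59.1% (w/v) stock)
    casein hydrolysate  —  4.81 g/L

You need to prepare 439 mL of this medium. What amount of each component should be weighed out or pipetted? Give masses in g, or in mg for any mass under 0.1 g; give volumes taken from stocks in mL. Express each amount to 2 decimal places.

Scale factor relative to 1 L: 0.439.
L-histidine: 0.837 g/L × 0.439 L = 0.37 g
L-arabinose: dilute stock: 0.198% ÷ 8.55% × 439 mL = 10.17 mL
glycerol: V = C2·V2/C1 = 1.21% ÷ 59.1% × 439 mL = 8.99 mL
casein hydrolysate: 4.81 g/L × 0.439 L = 2.11 g

L-histidine 0.37 g; L-arabinose 10.17 mL; glycerol 8.99 mL; casein hydrolysate 2.11 g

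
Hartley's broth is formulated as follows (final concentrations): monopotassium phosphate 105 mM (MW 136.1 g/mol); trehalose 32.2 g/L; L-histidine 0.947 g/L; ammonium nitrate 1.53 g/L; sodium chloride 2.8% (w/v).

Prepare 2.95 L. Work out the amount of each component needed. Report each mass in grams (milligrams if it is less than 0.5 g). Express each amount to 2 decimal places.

Scale factor relative to 1 L: 2.95.
monopotassium phosphate: 105 mmol/L × 136.1 g/mol × 2.95 L ÷ 1000 = 42.16 g
trehalose: 32.2 g/L × 2.95 L = 94.99 g
L-histidine: 0.947 g/L × 2.95 L = 2.79 g
ammonium nitrate: 1.53 g/L × 2.95 L = 4.51 g
sodium chloride: 2.8% w/v = 28 g/L → 28 × 2.95 L = 82.60 g

monopotassium phosphate 42.16 g; trehalose 94.99 g; L-histidine 2.79 g; ammonium nitrate 4.51 g; sodium chloride 82.60 g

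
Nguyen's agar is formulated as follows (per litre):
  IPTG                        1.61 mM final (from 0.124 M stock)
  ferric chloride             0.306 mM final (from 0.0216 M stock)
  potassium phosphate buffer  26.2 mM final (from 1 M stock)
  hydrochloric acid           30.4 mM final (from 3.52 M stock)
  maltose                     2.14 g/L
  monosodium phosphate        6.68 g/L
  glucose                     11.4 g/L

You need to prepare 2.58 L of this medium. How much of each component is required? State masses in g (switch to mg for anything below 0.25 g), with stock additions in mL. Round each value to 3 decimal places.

Working volume: 2.58 L.
IPTG: C1V1 = C2V2 → 1.61 mM × 2580 mL ÷ 124 mM = 33.498 mL
ferric chloride: dilute stock: 0.306 mM × 2580 mL ÷ 21.6 mM = 36.550 mL
potassium phosphate buffer: C1V1 = C2V2 → 26.2 mM × 2580 mL ÷ 1000 mM = 67.596 mL
hydrochloric acid: C1V1 = C2V2 → 30.4 mM × 2580 mL ÷ 3520 mM = 22.282 mL
maltose: 2.14 g/L × 2.58 L = 5.521 g
monosodium phosphate: 6.68 g/L × 2.58 L = 17.234 g
glucose: 11.4 g/L × 2.58 L = 29.412 g

IPTG 33.498 mL; ferric chloride 36.550 mL; potassium phosphate buffer 67.596 mL; hydrochloric acid 22.282 mL; maltose 5.521 g; monosodium phosphate 17.234 g; glucose 29.412 g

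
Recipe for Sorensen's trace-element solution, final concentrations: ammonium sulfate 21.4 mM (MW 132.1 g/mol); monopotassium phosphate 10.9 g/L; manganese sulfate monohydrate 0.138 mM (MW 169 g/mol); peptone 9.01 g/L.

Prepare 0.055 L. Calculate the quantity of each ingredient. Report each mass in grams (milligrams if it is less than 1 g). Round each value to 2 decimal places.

ammonium sulfate 155.48 mg; monopotassium phosphate 599.50 mg; manganese sulfate monohydrate 1.28 mg; peptone 495.55 mg

Working volume: 0.055 L.
ammonium sulfate: 21.4 mmol/L × 132.1 mg/mmol × 0.055 L = 155.48 mg
monopotassium phosphate: 10.9 g/L × 0.055 L = 0.5995 g = 599.50 mg
manganese sulfate monohydrate: 0.138 mmol/L × 169 mg/mmol × 0.055 L = 1.28 mg
peptone: 9.01 g/L × 0.055 L = 0.49555 g = 495.55 mg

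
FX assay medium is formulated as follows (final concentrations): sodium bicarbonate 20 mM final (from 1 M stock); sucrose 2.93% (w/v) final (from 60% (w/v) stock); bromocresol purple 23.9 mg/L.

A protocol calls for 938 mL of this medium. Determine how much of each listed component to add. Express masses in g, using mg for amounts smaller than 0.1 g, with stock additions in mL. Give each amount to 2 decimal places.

Target volume = 938 mL = 0.938 L.
sodium bicarbonate: C1V1 = C2V2 → 20 mM × 938 mL ÷ 1000 mM = 18.76 mL
sucrose: dilute stock: 2.93% ÷ 60% × 938 mL = 45.81 mL
bromocresol purple: 23.9 mg/L × 0.938 L = 22.42 mg

sodium bicarbonate 18.76 mL; sucrose 45.81 mL; bromocresol purple 22.42 mg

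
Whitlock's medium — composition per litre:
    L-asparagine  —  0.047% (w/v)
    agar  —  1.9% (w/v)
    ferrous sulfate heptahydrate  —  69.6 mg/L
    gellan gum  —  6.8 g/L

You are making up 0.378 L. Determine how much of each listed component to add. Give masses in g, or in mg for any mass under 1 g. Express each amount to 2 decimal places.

Scale factor relative to 1 L: 0.378.
L-asparagine: 0.047% w/v = 0.47 g/L → 0.47 × 0.378 L = 0.17766 g = 177.66 mg
agar: 1.9% w/v = 19 g/L → 19 × 0.378 L = 7.18 g
ferrous sulfate heptahydrate: 69.6 mg/L × 0.378 L = 26.31 mg
gellan gum: 6.8 g/L × 0.378 L = 2.57 g

L-asparagine 177.66 mg; agar 7.18 g; ferrous sulfate heptahydrate 26.31 mg; gellan gum 2.57 g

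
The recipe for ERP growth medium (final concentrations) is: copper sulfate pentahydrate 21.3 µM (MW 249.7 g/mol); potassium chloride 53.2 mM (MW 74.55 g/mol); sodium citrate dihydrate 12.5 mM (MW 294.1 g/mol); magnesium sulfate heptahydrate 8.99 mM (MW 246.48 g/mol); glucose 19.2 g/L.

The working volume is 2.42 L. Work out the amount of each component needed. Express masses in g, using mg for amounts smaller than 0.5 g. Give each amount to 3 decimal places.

Scale factor relative to 1 L: 2.42.
copper sulfate pentahydrate: 21.3 µmol/L × 249.7 g/mol × 2.42 L ÷ 1000 = 12.871 mg
potassium chloride: 53.2 mmol/L × 74.55 g/mol × 2.42 L ÷ 1000 = 9.598 g
sodium citrate dihydrate: 12.5 mmol/L × 294.1 g/mol × 2.42 L ÷ 1000 = 8.897 g
magnesium sulfate heptahydrate: 8.99 mmol/L × 246.48 g/mol × 2.42 L ÷ 1000 = 5.362 g
glucose: 19.2 g/L × 2.42 L = 46.464 g

copper sulfate pentahydrate 12.871 mg; potassium chloride 9.598 g; sodium citrate dihydrate 8.897 g; magnesium sulfate heptahydrate 5.362 g; glucose 46.464 g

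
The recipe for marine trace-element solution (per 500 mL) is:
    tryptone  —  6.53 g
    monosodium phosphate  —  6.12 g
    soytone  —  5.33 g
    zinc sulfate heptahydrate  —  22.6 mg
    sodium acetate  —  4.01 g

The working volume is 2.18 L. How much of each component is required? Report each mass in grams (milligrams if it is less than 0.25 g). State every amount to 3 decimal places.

tryptone 28.471 g; monosodium phosphate 26.683 g; soytone 23.239 g; zinc sulfate heptahydrate 98.536 mg; sodium acetate 17.484 g

Scale factor = 2180 mL / 500 mL = 4.36.
tryptone: 6.53 g × (2180 mL / 500 mL) = 28.471 g
monosodium phosphate: 6.12 g × (2180 mL / 500 mL) = 26.683 g
soytone: 5.33 g × (2180 mL / 500 mL) = 23.239 g
zinc sulfate heptahydrate: 22.6 mg × (2180 mL / 500 mL) = 98.536 mg
sodium acetate: 4.01 g × (2180 mL / 500 mL) = 17.484 g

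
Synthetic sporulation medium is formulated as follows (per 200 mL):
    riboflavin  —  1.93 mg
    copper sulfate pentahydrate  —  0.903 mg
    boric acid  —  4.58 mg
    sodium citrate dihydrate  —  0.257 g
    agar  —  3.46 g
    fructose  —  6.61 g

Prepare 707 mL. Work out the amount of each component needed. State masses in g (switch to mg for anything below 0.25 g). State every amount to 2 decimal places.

Ratio of target to recipe volume: 707 / 200 = 3.535.
riboflavin: 1.93 mg × (707 mL / 200 mL) = 6.82 mg
copper sulfate pentahydrate: 0.903 mg × (707 mL / 200 mL) = 3.19 mg
boric acid: 4.58 mg × (707 mL / 200 mL) = 16.19 mg
sodium citrate dihydrate: 0.257 g × (707 mL / 200 mL) = 0.91 g
agar: 3.46 g × (707 mL / 200 mL) = 12.23 g
fructose: 6.61 g × (707 mL / 200 mL) = 23.37 g

riboflavin 6.82 mg; copper sulfate pentahydrate 3.19 mg; boric acid 16.19 mg; sodium citrate dihydrate 0.91 g; agar 12.23 g; fructose 23.37 g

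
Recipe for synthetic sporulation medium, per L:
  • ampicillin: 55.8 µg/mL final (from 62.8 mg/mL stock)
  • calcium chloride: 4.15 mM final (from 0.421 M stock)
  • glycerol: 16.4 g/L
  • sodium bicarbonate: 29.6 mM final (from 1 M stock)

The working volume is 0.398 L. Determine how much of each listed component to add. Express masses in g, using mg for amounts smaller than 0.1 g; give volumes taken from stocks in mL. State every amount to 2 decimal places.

Scale factor relative to 1 L: 0.398.
ampicillin: V = C2·V2/C1 = 55.8 µg/mL × 398 mL ÷ 62800 µg/mL = 0.35 mL
calcium chloride: C1V1 = C2V2 → 4.15 mM × 398 mL ÷ 421 mM = 3.92 mL
glycerol: 16.4 g/L × 0.398 L = 6.53 g
sodium bicarbonate: C1V1 = C2V2 → 29.6 mM × 398 mL ÷ 1000 mM = 11.78 mL

ampicillin 0.35 mL; calcium chloride 3.92 mL; glycerol 6.53 g; sodium bicarbonate 11.78 mL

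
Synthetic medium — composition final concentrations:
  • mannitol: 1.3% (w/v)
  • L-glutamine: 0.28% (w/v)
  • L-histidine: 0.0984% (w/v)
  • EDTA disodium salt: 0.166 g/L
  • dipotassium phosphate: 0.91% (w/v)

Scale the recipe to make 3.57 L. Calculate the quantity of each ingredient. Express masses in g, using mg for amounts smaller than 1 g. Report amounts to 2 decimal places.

mannitol 46.41 g; L-glutamine 10.00 g; L-histidine 3.51 g; EDTA disodium salt 592.62 mg; dipotassium phosphate 32.49 g

Scale factor relative to 1 L: 3.57.
mannitol: 1.3 g per 100 mL × 3570 mL ÷ 100 = 46.41 g
L-glutamine: 0.28 g per 100 mL × 3570 mL ÷ 100 = 10.00 g
L-histidine: 0.0984% w/v = 0.984 g/L → 0.984 × 3.57 L = 3.51 g
EDTA disodium salt: 0.166 g/L × 3.57 L = 0.59262 g = 592.62 mg
dipotassium phosphate: 0.91 g per 100 mL × 3570 mL ÷ 100 = 32.49 g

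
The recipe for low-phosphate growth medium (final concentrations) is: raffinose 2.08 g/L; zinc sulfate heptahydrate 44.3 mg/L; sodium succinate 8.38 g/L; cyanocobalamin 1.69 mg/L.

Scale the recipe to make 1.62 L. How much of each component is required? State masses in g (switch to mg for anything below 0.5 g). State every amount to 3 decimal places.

raffinose 3.370 g; zinc sulfate heptahydrate 71.766 mg; sodium succinate 13.576 g; cyanocobalamin 2.738 mg

Scale factor relative to 1 L: 1.62.
raffinose: 2.08 g/L × 1.62 L = 3.370 g
zinc sulfate heptahydrate: 44.3 mg/L × 1.62 L = 71.766 mg
sodium succinate: 8.38 g/L × 1.62 L = 13.576 g
cyanocobalamin: 1.69 mg/L × 1.62 L = 2.738 mg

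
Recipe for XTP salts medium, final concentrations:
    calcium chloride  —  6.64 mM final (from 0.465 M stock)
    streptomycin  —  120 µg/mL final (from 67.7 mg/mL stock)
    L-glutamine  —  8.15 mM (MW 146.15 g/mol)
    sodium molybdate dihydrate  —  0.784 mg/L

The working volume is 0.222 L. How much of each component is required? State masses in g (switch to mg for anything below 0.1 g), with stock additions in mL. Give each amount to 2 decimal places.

calcium chloride 3.17 mL; streptomycin 0.39 mL; L-glutamine 0.26 g; sodium molybdate dihydrate 0.17 mg

Working volume: 0.222 L.
calcium chloride: V = C2·V2/C1 = 6.64 mM × 222 mL ÷ 465 mM = 3.17 mL
streptomycin: dilute stock: 120 µg/mL × 222 mL ÷ 67700 µg/mL = 0.39 mL
L-glutamine: 8.15 mmol/L × 146.15 g/mol × 0.222 L ÷ 1000 = 0.26 g
sodium molybdate dihydrate: 0.784 mg/L × 0.222 L = 0.17 mg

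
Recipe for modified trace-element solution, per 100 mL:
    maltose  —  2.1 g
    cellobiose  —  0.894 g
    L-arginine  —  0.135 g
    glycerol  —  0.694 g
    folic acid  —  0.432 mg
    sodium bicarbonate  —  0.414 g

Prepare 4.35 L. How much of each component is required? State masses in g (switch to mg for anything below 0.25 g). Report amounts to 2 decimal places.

maltose 91.35 g; cellobiose 38.89 g; L-arginine 5.87 g; glycerol 30.19 g; folic acid 18.79 mg; sodium bicarbonate 18.01 g

Scale factor = 4350 mL / 100 mL = 43.5.
maltose: 2.1 g × (4350 mL / 100 mL) = 91.35 g
cellobiose: 0.894 g × (4350 mL / 100 mL) = 38.89 g
L-arginine: 0.135 g × (4350 mL / 100 mL) = 5.87 g
glycerol: 0.694 g × (4350 mL / 100 mL) = 30.19 g
folic acid: 0.432 mg × (4350 mL / 100 mL) = 18.79 mg
sodium bicarbonate: 0.414 g × (4350 mL / 100 mL) = 18.01 g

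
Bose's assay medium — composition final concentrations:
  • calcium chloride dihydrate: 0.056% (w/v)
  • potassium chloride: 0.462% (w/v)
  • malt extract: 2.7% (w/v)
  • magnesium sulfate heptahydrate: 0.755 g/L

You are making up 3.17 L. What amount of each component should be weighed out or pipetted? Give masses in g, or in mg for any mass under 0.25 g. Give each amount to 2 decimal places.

Scale factor relative to 1 L: 3.17.
calcium chloride dihydrate: 0.056% w/v = 0.56 g/L → 0.56 × 3.17 L = 1.78 g
potassium chloride: 0.462% w/v = 4.62 g/L → 4.62 × 3.17 L = 14.65 g
malt extract: 2.7 g per 100 mL × 3170 mL ÷ 100 = 85.59 g
magnesium sulfate heptahydrate: 0.755 g/L × 3.17 L = 2.39 g

calcium chloride dihydrate 1.78 g; potassium chloride 14.65 g; malt extract 85.59 g; magnesium sulfate heptahydrate 2.39 g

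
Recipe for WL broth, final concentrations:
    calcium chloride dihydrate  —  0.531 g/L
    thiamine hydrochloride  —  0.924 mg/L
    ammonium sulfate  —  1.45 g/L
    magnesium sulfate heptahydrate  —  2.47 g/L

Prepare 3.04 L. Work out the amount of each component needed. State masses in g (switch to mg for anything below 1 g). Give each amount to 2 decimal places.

Scale factor relative to 1 L: 3.04.
calcium chloride dihydrate: 0.531 g/L × 3.04 L = 1.61 g
thiamine hydrochloride: 0.924 mg/L × 3.04 L = 2.81 mg
ammonium sulfate: 1.45 g/L × 3.04 L = 4.41 g
magnesium sulfate heptahydrate: 2.47 g/L × 3.04 L = 7.51 g

calcium chloride dihydrate 1.61 g; thiamine hydrochloride 2.81 mg; ammonium sulfate 4.41 g; magnesium sulfate heptahydrate 7.51 g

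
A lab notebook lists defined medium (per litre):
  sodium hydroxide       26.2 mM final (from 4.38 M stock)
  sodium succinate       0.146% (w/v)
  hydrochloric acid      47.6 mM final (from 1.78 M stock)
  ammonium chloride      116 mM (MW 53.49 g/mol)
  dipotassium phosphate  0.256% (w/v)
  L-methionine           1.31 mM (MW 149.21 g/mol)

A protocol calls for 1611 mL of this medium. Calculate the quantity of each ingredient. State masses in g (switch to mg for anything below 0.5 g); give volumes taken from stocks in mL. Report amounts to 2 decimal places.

sodium hydroxide 9.64 mL; sodium succinate 2.35 g; hydrochloric acid 43.08 mL; ammonium chloride 10.00 g; dipotassium phosphate 4.12 g; L-methionine 314.89 mg

Target volume = 1611 mL = 1.611 L.
sodium hydroxide: dilute stock: 26.2 mM × 1611 mL ÷ 4380 mM = 9.64 mL
sodium succinate: 0.146 g per 100 mL × 1611 mL ÷ 100 = 2.35 g
hydrochloric acid: C1V1 = C2V2 → 47.6 mM × 1611 mL ÷ 1780 mM = 43.08 mL
ammonium chloride: 116 mmol/L × 53.49 g/mol × 1.611 L ÷ 1000 = 10.00 g
dipotassium phosphate: 0.256% w/v = 2.56 g/L → 2.56 × 1.611 L = 4.12 g
L-methionine: 1.31 mmol/L × 149.21 mg/mmol × 1.611 L = 314.89 mg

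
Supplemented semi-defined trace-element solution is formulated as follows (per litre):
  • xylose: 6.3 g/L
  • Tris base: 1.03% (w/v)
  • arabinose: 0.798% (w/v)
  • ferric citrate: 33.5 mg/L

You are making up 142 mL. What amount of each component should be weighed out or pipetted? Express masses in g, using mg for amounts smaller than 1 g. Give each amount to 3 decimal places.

Working volume: 142 mL = 0.142 L.
xylose: 6.3 g/L × 0.142 L = 0.8946 g = 894.600 mg
Tris base: 1.03% w/v = 10.3 g/L → 10.3 × 0.142 L = 1.463 g
arabinose: 0.798 g per 100 mL × 142 mL ÷ 100 = 1.133 g
ferric citrate: 33.5 mg/L × 0.142 L = 4.757 mg

xylose 894.600 mg; Tris base 1.463 g; arabinose 1.133 g; ferric citrate 4.757 mg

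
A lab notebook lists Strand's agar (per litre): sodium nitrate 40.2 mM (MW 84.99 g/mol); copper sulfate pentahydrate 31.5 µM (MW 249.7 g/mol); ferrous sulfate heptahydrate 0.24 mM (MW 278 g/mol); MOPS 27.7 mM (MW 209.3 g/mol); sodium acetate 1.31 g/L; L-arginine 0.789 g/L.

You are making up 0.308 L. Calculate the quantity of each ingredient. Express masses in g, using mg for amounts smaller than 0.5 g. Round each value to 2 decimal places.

Scale factor relative to 1 L: 0.308.
sodium nitrate: 40.2 mmol/L × 84.99 g/mol × 0.308 L ÷ 1000 = 1.05 g
copper sulfate pentahydrate: 31.5 µmol/L × 249.7 g/mol × 0.308 L ÷ 1000 = 2.42 mg
ferrous sulfate heptahydrate: 0.24 mmol/L × 278 mg/mmol × 0.308 L = 20.55 mg
MOPS: 27.7 mmol/L × 209.3 g/mol × 0.308 L ÷ 1000 = 1.79 g
sodium acetate: 1.31 g/L × 0.308 L = 0.40348 g = 403.48 mg
L-arginine: 0.789 g/L × 0.308 L = 0.243012 g = 243.01 mg

sodium nitrate 1.05 g; copper sulfate pentahydrate 2.42 mg; ferrous sulfate heptahydrate 20.55 mg; MOPS 1.79 g; sodium acetate 403.48 mg; L-arginine 243.01 mg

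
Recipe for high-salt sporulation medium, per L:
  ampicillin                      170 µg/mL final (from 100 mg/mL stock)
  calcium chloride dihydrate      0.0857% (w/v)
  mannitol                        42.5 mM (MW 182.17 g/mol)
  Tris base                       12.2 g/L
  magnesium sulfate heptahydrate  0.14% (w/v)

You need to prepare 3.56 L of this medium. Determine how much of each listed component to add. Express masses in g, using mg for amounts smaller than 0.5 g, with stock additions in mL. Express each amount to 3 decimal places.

Working volume: 3.56 L.
ampicillin: C1V1 = C2V2 → 170 µg/mL × 3560 mL ÷ 100000 µg/mL = 6.052 mL
calcium chloride dihydrate: 0.0857% w/v = 0.857 g/L → 0.857 × 3.56 L = 3.051 g
mannitol: 42.5 mmol/L × 182.17 g/mol × 3.56 L ÷ 1000 = 27.562 g
Tris base: 12.2 g/L × 3.56 L = 43.432 g
magnesium sulfate heptahydrate: 0.14 g per 100 mL × 3560 mL ÷ 100 = 4.984 g

ampicillin 6.052 mL; calcium chloride dihydrate 3.051 g; mannitol 27.562 g; Tris base 43.432 g; magnesium sulfate heptahydrate 4.984 g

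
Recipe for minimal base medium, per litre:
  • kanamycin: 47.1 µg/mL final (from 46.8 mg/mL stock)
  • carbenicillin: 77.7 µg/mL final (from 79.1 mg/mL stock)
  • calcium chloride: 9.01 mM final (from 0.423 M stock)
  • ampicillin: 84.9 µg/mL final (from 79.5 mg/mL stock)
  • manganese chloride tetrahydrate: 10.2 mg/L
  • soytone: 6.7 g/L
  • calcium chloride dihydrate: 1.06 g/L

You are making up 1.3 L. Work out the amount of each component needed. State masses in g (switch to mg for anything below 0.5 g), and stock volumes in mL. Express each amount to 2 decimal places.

Scale factor relative to 1 L: 1.3.
kanamycin: V = C2·V2/C1 = 47.1 µg/mL × 1300 mL ÷ 46800 µg/mL = 1.31 mL
carbenicillin: dilute stock: 77.7 µg/mL × 1300 mL ÷ 79100 µg/mL = 1.28 mL
calcium chloride: C1V1 = C2V2 → 9.01 mM × 1300 mL ÷ 423 mM = 27.69 mL
ampicillin: dilute stock: 84.9 µg/mL × 1300 mL ÷ 79500 µg/mL = 1.39 mL
manganese chloride tetrahydrate: 10.2 mg/L × 1.3 L = 13.26 mg
soytone: 6.7 g/L × 1.3 L = 8.71 g
calcium chloride dihydrate: 1.06 g/L × 1.3 L = 1.38 g

kanamycin 1.31 mL; carbenicillin 1.28 mL; calcium chloride 27.69 mL; ampicillin 1.39 mL; manganese chloride tetrahydrate 13.26 mg; soytone 8.71 g; calcium chloride dihydrate 1.38 g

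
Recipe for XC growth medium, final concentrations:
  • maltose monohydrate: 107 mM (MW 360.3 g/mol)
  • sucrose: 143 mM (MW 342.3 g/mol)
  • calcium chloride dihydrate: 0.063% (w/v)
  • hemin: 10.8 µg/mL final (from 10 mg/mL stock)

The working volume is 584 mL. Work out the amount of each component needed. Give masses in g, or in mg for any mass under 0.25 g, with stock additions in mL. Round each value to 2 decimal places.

maltose monohydrate 22.51 g; sucrose 28.59 g; calcium chloride dihydrate 0.37 g; hemin 0.63 mL

Working volume: 584 mL = 0.584 L.
maltose monohydrate: 107 mmol/L × 360.3 g/mol × 0.584 L ÷ 1000 = 22.51 g
sucrose: 143 mmol/L × 342.3 g/mol × 0.584 L ÷ 1000 = 28.59 g
calcium chloride dihydrate: 0.063 g per 100 mL × 584 mL ÷ 100 = 0.37 g
hemin: dilute stock: 10.8 µg/mL × 584 mL ÷ 10000 µg/mL = 0.63 mL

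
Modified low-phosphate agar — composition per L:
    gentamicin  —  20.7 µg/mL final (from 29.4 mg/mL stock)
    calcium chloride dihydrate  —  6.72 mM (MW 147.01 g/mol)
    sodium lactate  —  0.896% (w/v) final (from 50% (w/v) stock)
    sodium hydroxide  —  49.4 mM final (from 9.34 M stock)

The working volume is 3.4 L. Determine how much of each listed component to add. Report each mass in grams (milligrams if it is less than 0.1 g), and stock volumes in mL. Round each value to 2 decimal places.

gentamicin 2.39 mL; calcium chloride dihydrate 3.36 g; sodium lactate 60.93 mL; sodium hydroxide 17.98 mL

Scale factor relative to 1 L: 3.4.
gentamicin: C1V1 = C2V2 → 20.7 µg/mL × 3400 mL ÷ 29400 µg/mL = 2.39 mL
calcium chloride dihydrate: 6.72 mmol/L × 147.01 g/mol × 3.4 L ÷ 1000 = 3.36 g
sodium lactate: C1V1 = C2V2 → 0.896% ÷ 50% × 3400 mL = 60.93 mL
sodium hydroxide: dilute stock: 49.4 mM × 3400 mL ÷ 9340 mM = 17.98 mL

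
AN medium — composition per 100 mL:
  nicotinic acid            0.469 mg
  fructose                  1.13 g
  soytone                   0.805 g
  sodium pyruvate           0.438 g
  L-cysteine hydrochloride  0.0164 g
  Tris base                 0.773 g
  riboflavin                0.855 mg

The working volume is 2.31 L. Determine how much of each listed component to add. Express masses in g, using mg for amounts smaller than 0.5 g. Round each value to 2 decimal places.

Ratio of target to recipe volume: 2310 / 100 = 23.1.
nicotinic acid: 0.469 mg × (2310 mL / 100 mL) = 10.83 mg
fructose: 1.13 g × (2310 mL / 100 mL) = 26.10 g
soytone: 0.805 g × (2310 mL / 100 mL) = 18.60 g
sodium pyruvate: 0.438 g × (2310 mL / 100 mL) = 10.12 g
L-cysteine hydrochloride: 0.0164 g × (2310 mL / 100 mL) = 0.37884 g = 378.84 mg
Tris base: 0.773 g × (2310 mL / 100 mL) = 17.86 g
riboflavin: 0.855 mg × (2310 mL / 100 mL) = 19.75 mg

nicotinic acid 10.83 mg; fructose 26.10 g; soytone 18.60 g; sodium pyruvate 10.12 g; L-cysteine hydrochloride 378.84 mg; Tris base 17.86 g; riboflavin 19.75 mg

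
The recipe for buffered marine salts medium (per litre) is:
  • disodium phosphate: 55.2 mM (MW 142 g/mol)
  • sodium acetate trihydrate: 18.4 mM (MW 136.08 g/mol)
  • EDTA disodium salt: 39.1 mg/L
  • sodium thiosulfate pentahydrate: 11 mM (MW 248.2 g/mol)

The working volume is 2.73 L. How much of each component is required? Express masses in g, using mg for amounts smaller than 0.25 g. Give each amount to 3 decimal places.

Scale factor relative to 1 L: 2.73.
disodium phosphate: 55.2 mmol/L × 142 g/mol × 2.73 L ÷ 1000 = 21.399 g
sodium acetate trihydrate: 18.4 mmol/L × 136.08 g/mol × 2.73 L ÷ 1000 = 6.836 g
EDTA disodium salt: 39.1 mg/L × 2.73 L = 106.743 mg
sodium thiosulfate pentahydrate: 11 mmol/L × 248.2 g/mol × 2.73 L ÷ 1000 = 7.453 g

disodium phosphate 21.399 g; sodium acetate trihydrate 6.836 g; EDTA disodium salt 106.743 mg; sodium thiosulfate pentahydrate 7.453 g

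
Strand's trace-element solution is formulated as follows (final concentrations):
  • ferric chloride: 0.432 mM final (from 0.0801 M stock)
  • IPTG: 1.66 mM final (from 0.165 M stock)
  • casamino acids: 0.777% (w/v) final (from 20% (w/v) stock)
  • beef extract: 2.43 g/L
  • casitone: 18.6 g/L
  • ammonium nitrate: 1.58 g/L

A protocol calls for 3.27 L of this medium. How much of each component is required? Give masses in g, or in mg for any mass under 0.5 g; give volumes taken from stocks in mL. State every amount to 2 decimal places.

Scale factor relative to 1 L: 3.27.
ferric chloride: V = C2·V2/C1 = 0.432 mM × 3270 mL ÷ 80.1 mM = 17.64 mL
IPTG: dilute stock: 1.66 mM × 3270 mL ÷ 165 mM = 32.90 mL
casamino acids: dilute stock: 0.777% ÷ 20% × 3270 mL = 127.04 mL
beef extract: 2.43 g/L × 3.27 L = 7.95 g
casitone: 18.6 g/L × 3.27 L = 60.82 g
ammonium nitrate: 1.58 g/L × 3.27 L = 5.17 g

ferric chloride 17.64 mL; IPTG 32.90 mL; casamino acids 127.04 mL; beef extract 7.95 g; casitone 60.82 g; ammonium nitrate 5.17 g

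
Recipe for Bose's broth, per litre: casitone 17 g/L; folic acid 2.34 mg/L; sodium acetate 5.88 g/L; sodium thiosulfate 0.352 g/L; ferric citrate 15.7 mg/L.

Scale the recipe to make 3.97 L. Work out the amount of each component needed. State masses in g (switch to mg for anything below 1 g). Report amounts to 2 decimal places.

casitone 67.49 g; folic acid 9.29 mg; sodium acetate 23.34 g; sodium thiosulfate 1.40 g; ferric citrate 62.33 mg

Scale factor relative to 1 L: 3.97.
casitone: 17 g/L × 3.97 L = 67.49 g
folic acid: 2.34 mg/L × 3.97 L = 9.29 mg
sodium acetate: 5.88 g/L × 3.97 L = 23.34 g
sodium thiosulfate: 0.352 g/L × 3.97 L = 1.40 g
ferric citrate: 15.7 mg/L × 3.97 L = 62.33 mg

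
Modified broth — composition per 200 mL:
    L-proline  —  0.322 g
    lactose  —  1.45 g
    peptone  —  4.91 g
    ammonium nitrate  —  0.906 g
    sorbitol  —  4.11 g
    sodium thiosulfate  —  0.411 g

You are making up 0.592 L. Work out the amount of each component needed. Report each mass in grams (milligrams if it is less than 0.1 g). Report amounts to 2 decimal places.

L-proline 0.95 g; lactose 4.29 g; peptone 14.53 g; ammonium nitrate 2.68 g; sorbitol 12.17 g; sodium thiosulfate 1.22 g

Scale factor = 592 mL / 200 mL = 2.96.
L-proline: 0.322 g × (592 mL / 200 mL) = 0.95 g
lactose: 1.45 g × (592 mL / 200 mL) = 4.29 g
peptone: 4.91 g × (592 mL / 200 mL) = 14.53 g
ammonium nitrate: 0.906 g × (592 mL / 200 mL) = 2.68 g
sorbitol: 4.11 g × (592 mL / 200 mL) = 12.17 g
sodium thiosulfate: 0.411 g × (592 mL / 200 mL) = 1.22 g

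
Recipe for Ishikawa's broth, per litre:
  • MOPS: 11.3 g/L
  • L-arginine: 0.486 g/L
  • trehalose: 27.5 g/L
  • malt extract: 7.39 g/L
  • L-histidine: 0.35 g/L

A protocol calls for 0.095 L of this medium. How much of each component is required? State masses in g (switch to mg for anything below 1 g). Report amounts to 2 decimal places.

MOPS 1.07 g; L-arginine 46.17 mg; trehalose 2.61 g; malt extract 702.05 mg; L-histidine 33.25 mg

Working volume: 0.095 L.
MOPS: 11.3 g/L × 0.095 L = 1.07 g
L-arginine: 0.486 g/L × 0.095 L = 0.04617 g = 46.17 mg
trehalose: 27.5 g/L × 0.095 L = 2.61 g
malt extract: 7.39 g/L × 0.095 L = 0.70205 g = 702.05 mg
L-histidine: 0.35 g/L × 0.095 L = 0.03325 g = 33.25 mg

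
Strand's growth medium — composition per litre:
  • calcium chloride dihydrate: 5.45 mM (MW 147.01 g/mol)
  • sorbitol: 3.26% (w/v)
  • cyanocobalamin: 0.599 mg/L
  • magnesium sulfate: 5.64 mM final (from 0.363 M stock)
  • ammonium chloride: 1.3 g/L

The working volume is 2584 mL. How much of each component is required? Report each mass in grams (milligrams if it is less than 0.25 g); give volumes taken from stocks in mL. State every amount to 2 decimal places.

Scale factor relative to 1 L: 2.584.
calcium chloride dihydrate: 5.45 mmol/L × 147.01 g/mol × 2.584 L ÷ 1000 = 2.07 g
sorbitol: 3.26 g per 100 mL × 2584 mL ÷ 100 = 84.24 g
cyanocobalamin: 0.599 mg/L × 2.584 L = 1.55 mg
magnesium sulfate: C1V1 = C2V2 → 5.64 mM × 2584 mL ÷ 363 mM = 40.15 mL
ammonium chloride: 1.3 g/L × 2.584 L = 3.36 g

calcium chloride dihydrate 2.07 g; sorbitol 84.24 g; cyanocobalamin 1.55 mg; magnesium sulfate 40.15 mL; ammonium chloride 3.36 g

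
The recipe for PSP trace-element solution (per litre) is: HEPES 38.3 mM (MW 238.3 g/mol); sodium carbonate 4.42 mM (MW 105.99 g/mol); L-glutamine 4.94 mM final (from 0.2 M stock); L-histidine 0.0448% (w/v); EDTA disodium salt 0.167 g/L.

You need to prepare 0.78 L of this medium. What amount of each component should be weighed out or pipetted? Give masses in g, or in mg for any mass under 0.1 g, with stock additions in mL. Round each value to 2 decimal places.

Scale factor relative to 1 L: 0.78.
HEPES: 38.3 mmol/L × 238.3 g/mol × 0.78 L ÷ 1000 = 7.12 g
sodium carbonate: 4.42 mmol/L × 105.99 g/mol × 0.78 L ÷ 1000 = 0.37 g
L-glutamine: C1V1 = C2V2 → 4.94 mM × 780 mL ÷ 200 mM = 19.27 mL
L-histidine: 0.0448 g per 100 mL × 780 mL ÷ 100 = 0.35 g
EDTA disodium salt: 0.167 g/L × 0.78 L = 0.13 g

HEPES 7.12 g; sodium carbonate 0.37 g; L-glutamine 19.27 mL; L-histidine 0.35 g; EDTA disodium salt 0.13 g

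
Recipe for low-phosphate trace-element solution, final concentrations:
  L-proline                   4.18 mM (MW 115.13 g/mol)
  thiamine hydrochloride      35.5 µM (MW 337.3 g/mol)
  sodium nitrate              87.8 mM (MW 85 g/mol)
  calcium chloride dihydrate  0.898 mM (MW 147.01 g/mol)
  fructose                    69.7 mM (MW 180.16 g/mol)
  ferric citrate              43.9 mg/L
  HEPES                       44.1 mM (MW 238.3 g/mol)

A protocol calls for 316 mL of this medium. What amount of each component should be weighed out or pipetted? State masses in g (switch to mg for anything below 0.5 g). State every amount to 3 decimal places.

L-proline 152.073 mg; thiamine hydrochloride 3.784 mg; sodium nitrate 2.358 g; calcium chloride dihydrate 41.717 mg; fructose 3.968 g; ferric citrate 13.872 mg; HEPES 3.321 g

Scale factor relative to 1 L: 0.316.
L-proline: 4.18 mmol/L × 115.13 mg/mmol × 0.316 L = 152.073 mg
thiamine hydrochloride: 35.5 µmol/L × 337.3 g/mol × 0.316 L ÷ 1000 = 3.784 mg
sodium nitrate: 87.8 mmol/L × 85 g/mol × 0.316 L ÷ 1000 = 2.358 g
calcium chloride dihydrate: 0.898 mmol/L × 147.01 mg/mmol × 0.316 L = 41.717 mg
fructose: 69.7 mmol/L × 180.16 g/mol × 0.316 L ÷ 1000 = 3.968 g
ferric citrate: 43.9 mg/L × 0.316 L = 13.872 mg
HEPES: 44.1 mmol/L × 238.3 g/mol × 0.316 L ÷ 1000 = 3.321 g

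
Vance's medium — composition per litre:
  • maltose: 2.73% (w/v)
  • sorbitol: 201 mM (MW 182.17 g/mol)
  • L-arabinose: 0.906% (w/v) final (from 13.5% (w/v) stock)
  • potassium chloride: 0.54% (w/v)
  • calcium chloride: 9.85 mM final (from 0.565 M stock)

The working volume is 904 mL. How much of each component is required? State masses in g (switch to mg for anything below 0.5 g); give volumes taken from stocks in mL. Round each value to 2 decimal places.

maltose 24.68 g; sorbitol 33.10 g; L-arabinose 60.67 mL; potassium chloride 4.88 g; calcium chloride 15.76 mL

Scale factor relative to 1 L: 0.904.
maltose: 2.73 g per 100 mL × 904 mL ÷ 100 = 24.68 g
sorbitol: 201 mmol/L × 182.17 g/mol × 0.904 L ÷ 1000 = 33.10 g
L-arabinose: dilute stock: 0.906% ÷ 13.5% × 904 mL = 60.67 mL
potassium chloride: 0.54 g per 100 mL × 904 mL ÷ 100 = 4.88 g
calcium chloride: C1V1 = C2V2 → 9.85 mM × 904 mL ÷ 565 mM = 15.76 mL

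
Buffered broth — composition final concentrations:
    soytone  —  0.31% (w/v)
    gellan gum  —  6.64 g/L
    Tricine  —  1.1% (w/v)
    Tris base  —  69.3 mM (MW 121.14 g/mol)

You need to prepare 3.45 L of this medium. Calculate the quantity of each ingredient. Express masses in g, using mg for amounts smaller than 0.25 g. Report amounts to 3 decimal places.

Scale factor relative to 1 L: 3.45.
soytone: 0.31 g per 100 mL × 3450 mL ÷ 100 = 10.695 g
gellan gum: 6.64 g/L × 3.45 L = 22.908 g
Tricine: 1.1% w/v = 11 g/L → 11 × 3.45 L = 37.950 g
Tris base: 69.3 mmol/L × 121.14 g/mol × 3.45 L ÷ 1000 = 28.963 g

soytone 10.695 g; gellan gum 22.908 g; Tricine 37.950 g; Tris base 28.963 g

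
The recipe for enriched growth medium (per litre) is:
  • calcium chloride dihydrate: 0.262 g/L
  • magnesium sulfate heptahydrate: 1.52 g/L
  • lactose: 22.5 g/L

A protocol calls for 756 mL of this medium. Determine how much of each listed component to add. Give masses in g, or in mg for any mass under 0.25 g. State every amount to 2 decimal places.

Working volume: 756 mL = 0.756 L.
calcium chloride dihydrate: 0.262 g/L × 0.756 L = 0.198072 g = 198.07 mg
magnesium sulfate heptahydrate: 1.52 g/L × 0.756 L = 1.15 g
lactose: 22.5 g/L × 0.756 L = 17.01 g

calcium chloride dihydrate 198.07 mg; magnesium sulfate heptahydrate 1.15 g; lactose 17.01 g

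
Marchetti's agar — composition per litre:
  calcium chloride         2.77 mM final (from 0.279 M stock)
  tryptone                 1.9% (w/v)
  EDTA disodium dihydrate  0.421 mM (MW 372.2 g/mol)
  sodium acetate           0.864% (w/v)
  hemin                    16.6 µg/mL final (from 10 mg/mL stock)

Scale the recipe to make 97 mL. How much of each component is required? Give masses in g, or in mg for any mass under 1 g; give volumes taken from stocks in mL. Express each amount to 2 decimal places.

Working volume: 97 mL = 0.097 L.
calcium chloride: dilute stock: 2.77 mM × 97 mL ÷ 279 mM = 0.96 mL
tryptone: 1.9% w/v = 19 g/L → 19 × 0.097 L = 1.84 g
EDTA disodium dihydrate: 0.421 mmol/L × 372.2 mg/mmol × 0.097 L = 15.20 mg
sodium acetate: 0.864% w/v = 8.64 g/L → 8.64 × 0.097 L = 0.83808 g = 838.08 mg
hemin: V = C2·V2/C1 = 16.6 µg/mL × 97 mL ÷ 10000 µg/mL = 0.16 mL

calcium chloride 0.96 mL; tryptone 1.84 g; EDTA disodium dihydrate 15.20 mg; sodium acetate 838.08 mg; hemin 0.16 mL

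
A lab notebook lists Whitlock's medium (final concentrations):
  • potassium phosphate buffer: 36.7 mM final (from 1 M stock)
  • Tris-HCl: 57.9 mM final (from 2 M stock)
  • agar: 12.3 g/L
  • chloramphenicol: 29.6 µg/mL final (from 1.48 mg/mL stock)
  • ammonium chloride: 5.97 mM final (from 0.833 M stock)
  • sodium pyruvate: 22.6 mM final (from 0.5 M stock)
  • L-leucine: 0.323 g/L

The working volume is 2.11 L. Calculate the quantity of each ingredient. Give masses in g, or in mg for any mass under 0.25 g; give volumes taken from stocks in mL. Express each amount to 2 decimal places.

potassium phosphate buffer 77.44 mL; Tris-HCl 61.08 mL; agar 25.95 g; chloramphenicol 42.20 mL; ammonium chloride 15.12 mL; sodium pyruvate 95.37 mL; L-leucine 0.68 g

Working volume: 2.11 L.
potassium phosphate buffer: C1V1 = C2V2 → 36.7 mM × 2110 mL ÷ 1000 mM = 77.44 mL
Tris-HCl: dilute stock: 57.9 mM × 2110 mL ÷ 2000 mM = 61.08 mL
agar: 12.3 g/L × 2.11 L = 25.95 g
chloramphenicol: C1V1 = C2V2 → 29.6 µg/mL × 2110 mL ÷ 1480 µg/mL = 42.20 mL
ammonium chloride: C1V1 = C2V2 → 5.97 mM × 2110 mL ÷ 833 mM = 15.12 mL
sodium pyruvate: C1V1 = C2V2 → 22.6 mM × 2110 mL ÷ 500 mM = 95.37 mL
L-leucine: 0.323 g/L × 2.11 L = 0.68 g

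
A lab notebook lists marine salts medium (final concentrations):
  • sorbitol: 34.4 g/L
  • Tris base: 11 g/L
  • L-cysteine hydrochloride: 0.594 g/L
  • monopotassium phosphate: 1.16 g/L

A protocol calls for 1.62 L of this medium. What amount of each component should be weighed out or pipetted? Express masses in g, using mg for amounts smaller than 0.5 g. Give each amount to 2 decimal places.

sorbitol 55.73 g; Tris base 17.82 g; L-cysteine hydrochloride 0.96 g; monopotassium phosphate 1.88 g

Scale factor relative to 1 L: 1.62.
sorbitol: 34.4 g/L × 1.62 L = 55.73 g
Tris base: 11 g/L × 1.62 L = 17.82 g
L-cysteine hydrochloride: 0.594 g/L × 1.62 L = 0.96 g
monopotassium phosphate: 1.16 g/L × 1.62 L = 1.88 g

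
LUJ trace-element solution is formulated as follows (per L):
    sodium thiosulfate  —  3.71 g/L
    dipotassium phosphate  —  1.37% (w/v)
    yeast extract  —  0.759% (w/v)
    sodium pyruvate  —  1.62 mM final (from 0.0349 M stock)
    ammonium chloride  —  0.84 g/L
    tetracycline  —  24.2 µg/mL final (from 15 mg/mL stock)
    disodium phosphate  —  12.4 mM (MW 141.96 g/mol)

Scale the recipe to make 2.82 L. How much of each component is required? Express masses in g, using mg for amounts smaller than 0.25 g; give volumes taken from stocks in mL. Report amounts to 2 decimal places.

sodium thiosulfate 10.46 g; dipotassium phosphate 38.63 g; yeast extract 21.40 g; sodium pyruvate 130.90 mL; ammonium chloride 2.37 g; tetracycline 4.55 mL; disodium phosphate 4.96 g

Scale factor relative to 1 L: 2.82.
sodium thiosulfate: 3.71 g/L × 2.82 L = 10.46 g
dipotassium phosphate: 1.37 g per 100 mL × 2820 mL ÷ 100 = 38.63 g
yeast extract: 0.759 g per 100 mL × 2820 mL ÷ 100 = 21.40 g
sodium pyruvate: C1V1 = C2V2 → 1.62 mM × 2820 mL ÷ 34.9 mM = 130.90 mL
ammonium chloride: 0.84 g/L × 2.82 L = 2.37 g
tetracycline: C1V1 = C2V2 → 24.2 µg/mL × 2820 mL ÷ 15000 µg/mL = 4.55 mL
disodium phosphate: 12.4 mmol/L × 141.96 g/mol × 2.82 L ÷ 1000 = 4.96 g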